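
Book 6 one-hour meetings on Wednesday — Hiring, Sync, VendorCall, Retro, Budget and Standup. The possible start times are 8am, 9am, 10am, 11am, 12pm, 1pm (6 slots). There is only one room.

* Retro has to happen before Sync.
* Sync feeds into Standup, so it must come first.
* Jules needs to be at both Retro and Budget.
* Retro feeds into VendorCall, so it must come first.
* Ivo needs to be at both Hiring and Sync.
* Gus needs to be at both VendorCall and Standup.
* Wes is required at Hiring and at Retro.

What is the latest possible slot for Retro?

Downstream work caps Retro at 11am.
Retro at 10am is achievable: Retro=10am, Budget=9am, Hiring=8am, VendorCall=12pm, Sync=11am, Standup=1pm.
Nothing later works — the conflict and capacity constraints rule out every slot after 10am.

10am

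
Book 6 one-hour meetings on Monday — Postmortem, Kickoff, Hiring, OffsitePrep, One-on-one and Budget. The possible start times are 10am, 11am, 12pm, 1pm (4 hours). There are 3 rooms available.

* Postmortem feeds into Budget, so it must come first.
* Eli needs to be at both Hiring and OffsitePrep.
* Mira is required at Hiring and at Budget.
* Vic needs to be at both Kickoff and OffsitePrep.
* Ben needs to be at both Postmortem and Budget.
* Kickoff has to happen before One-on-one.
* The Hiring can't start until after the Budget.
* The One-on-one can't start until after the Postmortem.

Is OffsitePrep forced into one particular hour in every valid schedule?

No

OffsitePrep can be 10am (e.g. One-on-one -> 12pm, OffsitePrep -> 10am, Hiring -> 12pm, Postmortem -> 10am, Budget -> 11am, Kickoff -> 11am) or 11am (e.g. Kickoff=10am, Hiring=12pm, Postmortem=10am, One-on-one=11am, OffsitePrep=11am, Budget=11am).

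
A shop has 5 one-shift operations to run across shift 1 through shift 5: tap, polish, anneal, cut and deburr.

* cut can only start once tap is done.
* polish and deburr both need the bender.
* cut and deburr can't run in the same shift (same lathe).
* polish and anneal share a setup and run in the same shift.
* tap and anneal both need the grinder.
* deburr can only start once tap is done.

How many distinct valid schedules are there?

Splitting on tap: it can be shift 1 (36), shift 2 (18), shift 3 (6). Listing each branch's schedules as (polish, anneal, cut, deburr) by shift number:
tap=shift 1: (2,2,2,3) (2,2,2,4) (2,2,2,5) (2,2,3,4) (2,2,3,5) (2,2,4,3) (2,2,4,5) (2,2,5,3) (2,2,5,4) (3,3,2,4) (3,3,2,5) (3,3,3,2) (3,3,3,4) (3,3,3,5) (3,3,4,2) (3,3,4,5) (3,3,5,2) (3,3,5,4) (4,4,2,3) (4,4,2,5) (4,4,3,2) (4,4,3,5) (4,4,4,2) (4,4,4,3) (4,4,4,5) (4,4,5,2) (4,4,5,3) (5,5,2,3) (5,5,2,4) (5,5,3,2) (5,5,3,4) (5,5,4,2) (5,5,4,3) (5,5,5,2) (5,5,5,3) (5,5,5,4) — 36.
tap=shift 2: (1,1,3,4) (1,1,3,5) (1,1,4,3) (1,1,4,5) (1,1,5,3) (1,1,5,4) (3,3,3,4) (3,3,3,5) (3,3,4,5) (3,3,5,4) (4,4,3,5) (4,4,4,3) (4,4,4,5) (4,4,5,3) (5,5,3,4) (5,5,4,3) (5,5,5,3) (5,5,5,4) — 18.
tap=shift 3: (1,1,4,5) (1,1,5,4) (2,2,4,5) (2,2,5,4) (4,4,4,5) (5,5,5,4) — 6.
Summing: 36 + 18 + 6 = 60.

60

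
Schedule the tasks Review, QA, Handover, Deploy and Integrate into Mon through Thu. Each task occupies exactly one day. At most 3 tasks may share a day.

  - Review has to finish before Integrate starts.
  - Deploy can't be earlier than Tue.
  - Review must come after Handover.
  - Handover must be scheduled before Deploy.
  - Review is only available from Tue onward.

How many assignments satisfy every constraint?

Splitting on Review: it can be Tue (24), Wed (20). Listing each branch's schedules as (QA, Handover, Deploy, Integrate):
Review=Tue: (Mon,Mon,Tue,Wed) (Mon,Mon,Tue,Thu) (Mon,Mon,Wed,Wed) (Mon,Mon,Wed,Thu) (Mon,Mon,Thu,Wed) (Mon,Mon,Thu,Thu) (Tue,Mon,Tue,Wed) (Tue,Mon,Tue,Thu) (Tue,Mon,Wed,Wed) (Tue,Mon,Wed,Thu) (Tue,Mon,Thu,Wed) (Tue,Mon,Thu,Thu) (Wed,Mon,Tue,Wed) (Wed,Mon,Tue,Thu) (Wed,Mon,Wed,Wed) (Wed,Mon,Wed,Thu) (Wed,Mon,Thu,Wed) (Wed,Mon,Thu,Thu) (Thu,Mon,Tue,Wed) (Thu,Mon,Tue,Thu) (Thu,Mon,Wed,Wed) (Thu,Mon,Wed,Thu) (Thu,Mon,Thu,Wed) (Thu,Mon,Thu,Thu) — 24.
Review=Wed: (Mon,Mon,Tue,Thu) (Mon,Mon,Wed,Thu) (Mon,Mon,Thu,Thu) (Mon,Tue,Wed,Thu) (Mon,Tue,Thu,Thu) (Tue,Mon,Tue,Thu) (Tue,Mon,Wed,Thu) (Tue,Mon,Thu,Thu) (Tue,Tue,Wed,Thu) (Tue,Tue,Thu,Thu) (Wed,Mon,Tue,Thu) (Wed,Mon,Wed,Thu) (Wed,Mon,Thu,Thu) (Wed,Tue,Wed,Thu) (Wed,Tue,Thu,Thu) (Thu,Mon,Tue,Thu) (Thu,Mon,Wed,Thu) (Thu,Mon,Thu,Thu) (Thu,Tue,Wed,Thu) (Thu,Tue,Thu,Thu) — 20.
Summing: 24 + 20 = 44.

44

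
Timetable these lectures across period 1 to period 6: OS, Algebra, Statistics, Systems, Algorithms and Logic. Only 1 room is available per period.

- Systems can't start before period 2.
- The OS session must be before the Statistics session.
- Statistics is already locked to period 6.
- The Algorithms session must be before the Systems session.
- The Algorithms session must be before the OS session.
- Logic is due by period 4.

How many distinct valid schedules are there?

32

Splitting on OS: it can be period 2 (4), period 3 (7), period 4 (9), period 5 (12). Listing each branch's schedules as (Algebra, Statistics, Systems, Algorithms, Logic) by period number:
OS=period 2: (3,6,5,1,4) (4,6,5,1,3) (5,6,3,1,4) (5,6,4,1,3) — 4.
OS=period 3: (1,6,5,2,4) (2,6,5,1,4) (4,6,5,1,2) (4,6,5,2,1) (5,6,2,1,4) (5,6,4,1,2) (5,6,4,2,1) — 7.
OS=period 4: (1,6,5,2,3) (1,6,5,3,2) (2,6,5,1,3) (2,6,5,3,1) (3,6,5,1,2) (3,6,5,2,1) (5,6,2,1,3) (5,6,3,1,2) (5,6,3,2,1) — 9.
OS=period 5: (1,6,3,2,4) (1,6,4,2,3) (1,6,4,3,2) (2,6,3,1,4) (2,6,4,1,3) (2,6,4,3,1) (3,6,2,1,4) (3,6,4,1,2) (3,6,4,2,1) (4,6,2,1,3) (4,6,3,1,2) (4,6,3,2,1) — 12.
Summing: 4 + 7 + 9 + 12 = 32.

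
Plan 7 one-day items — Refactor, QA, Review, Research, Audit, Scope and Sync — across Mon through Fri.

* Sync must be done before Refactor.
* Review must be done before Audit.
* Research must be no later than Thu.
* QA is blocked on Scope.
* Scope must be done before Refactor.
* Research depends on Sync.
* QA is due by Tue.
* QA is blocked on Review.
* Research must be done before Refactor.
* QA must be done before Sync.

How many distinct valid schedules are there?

4

Enumerating: Audit -> Tue; Review -> Mon; Scope -> Mon; QA -> Tue; Sync -> Wed; Refactor -> Fri; Research -> Thu | QA in Tue, Sync in Wed, Refactor in Fri, Review in Mon, Audit in Wed, Research in Thu, Scope in Mon | Scope=Mon, Review=Mon, Research=Thu, Refactor=Fri, Audit=Thu, QA=Tue, Sync=Wed | Refactor in Fri; Research in Thu; Sync in Wed; QA in Tue; Review in Mon; Scope in Mon; Audit in Fri.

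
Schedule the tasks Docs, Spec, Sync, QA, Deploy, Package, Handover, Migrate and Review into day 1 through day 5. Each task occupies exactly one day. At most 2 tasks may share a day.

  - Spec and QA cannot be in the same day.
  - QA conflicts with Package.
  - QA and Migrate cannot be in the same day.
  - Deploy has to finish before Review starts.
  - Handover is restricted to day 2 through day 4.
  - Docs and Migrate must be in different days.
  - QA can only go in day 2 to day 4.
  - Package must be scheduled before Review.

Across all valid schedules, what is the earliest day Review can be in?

Precedence pushes Review to at least day 2.
Review at day 2 is achievable: QA=day 2; Spec=day 4; Handover=day 3; Deploy=day 1; Docs=day 3; Sync=day 4; Review=day 2; Package=day 1; Migrate=day 5.

day 2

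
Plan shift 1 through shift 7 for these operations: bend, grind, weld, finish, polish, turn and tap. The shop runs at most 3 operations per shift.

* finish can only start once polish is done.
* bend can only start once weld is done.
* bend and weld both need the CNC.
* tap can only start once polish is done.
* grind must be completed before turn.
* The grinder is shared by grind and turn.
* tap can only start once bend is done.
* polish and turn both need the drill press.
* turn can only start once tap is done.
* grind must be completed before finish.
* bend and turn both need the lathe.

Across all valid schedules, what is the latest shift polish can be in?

shift 5

Downstream work caps polish at shift 5.
polish at shift 5 is achievable: finish -> shift 6; tap -> shift 6; weld -> shift 1; bend -> shift 2; grind -> shift 1; turn -> shift 7; polish -> shift 5.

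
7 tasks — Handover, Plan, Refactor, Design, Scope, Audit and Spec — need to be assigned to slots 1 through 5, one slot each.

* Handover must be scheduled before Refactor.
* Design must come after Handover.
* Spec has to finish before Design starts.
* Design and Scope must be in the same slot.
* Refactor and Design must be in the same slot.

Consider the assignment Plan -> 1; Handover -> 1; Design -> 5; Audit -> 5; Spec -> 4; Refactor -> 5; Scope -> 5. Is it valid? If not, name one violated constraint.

Spec has to finish before Design starts — holds.
Design must come after Handover — holds.
Refactor and Design must be in the same slot — holds.
Design and Scope must be in the same slot — holds.
Handover must be scheduled before Refactor — holds.

Valid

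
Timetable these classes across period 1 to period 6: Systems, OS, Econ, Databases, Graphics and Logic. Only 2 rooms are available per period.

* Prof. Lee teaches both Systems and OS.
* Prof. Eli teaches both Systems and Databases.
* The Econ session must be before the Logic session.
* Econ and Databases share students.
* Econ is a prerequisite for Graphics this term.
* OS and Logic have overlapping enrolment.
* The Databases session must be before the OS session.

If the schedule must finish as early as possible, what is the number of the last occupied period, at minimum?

The precedence chain requires at least 2 distinct periods.
With at most 2 per period and 6 classes, at least 3 periods are needed.
3 works (last occupied period: period 3): for example Logic=period 2, Graphics=period 3, Systems=period 1, Econ=period 1, OS=period 3, Databases=period 2.

3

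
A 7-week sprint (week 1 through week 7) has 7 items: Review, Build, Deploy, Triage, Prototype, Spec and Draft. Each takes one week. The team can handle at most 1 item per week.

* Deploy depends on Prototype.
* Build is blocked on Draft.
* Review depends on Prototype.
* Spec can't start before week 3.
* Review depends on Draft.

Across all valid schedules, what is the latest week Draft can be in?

Downstream work caps Draft at week 6.
Draft at week 5 is achievable: Deploy in week 2, Triage in week 4, Build in week 7, Prototype in week 1, Review in week 6, Spec in week 3, Draft in week 5.
Nothing later works — the capacity limit rule out every week after week 5.

week 5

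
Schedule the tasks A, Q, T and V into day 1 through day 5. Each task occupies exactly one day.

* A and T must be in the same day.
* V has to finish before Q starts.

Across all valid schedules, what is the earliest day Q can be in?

Precedence pushes Q to at least day 2.
Q at day 2 is achievable: Q -> day 2; V -> day 1; T -> day 1; A -> day 1.

day 2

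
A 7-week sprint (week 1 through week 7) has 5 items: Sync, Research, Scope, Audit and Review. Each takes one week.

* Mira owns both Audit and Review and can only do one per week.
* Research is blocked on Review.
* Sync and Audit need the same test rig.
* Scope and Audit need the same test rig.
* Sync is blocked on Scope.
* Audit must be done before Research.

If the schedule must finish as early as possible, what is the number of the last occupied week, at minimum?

The precedence chain requires at least 2 distinct weeks.
Could 2 weeks be enough, i.e. nothing placed later than week 2? No: Research must come after Review (at week 1 or later) → {week 2}; Review must come before Research (at week 2 or earlier) → {week 1}; Audit must come before Research (at week 2 or earlier) → {week 1}; Review can't share with Audit (week 1) → nothing is left.
So 2 weeks is not enough.
3 works (last occupied week: week 3): for example Review -> week 1; Sync -> week 3; Research -> week 3; Audit -> week 2; Scope -> week 1.

3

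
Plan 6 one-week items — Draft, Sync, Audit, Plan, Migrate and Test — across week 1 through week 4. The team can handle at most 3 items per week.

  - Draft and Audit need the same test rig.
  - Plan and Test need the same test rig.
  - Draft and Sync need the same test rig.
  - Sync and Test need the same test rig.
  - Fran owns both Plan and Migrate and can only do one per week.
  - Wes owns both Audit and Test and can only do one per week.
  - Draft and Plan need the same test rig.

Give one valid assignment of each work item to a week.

Plan -> week 2, Audit -> week 2, Test -> week 1, Sync -> week 2, Draft -> week 1, Migrate -> week 1

Checking: Plan(week 2) != Test(week 1); Sync(week 2) != Test(week 1); Draft(week 1) != Plan(week 2); Audit(week 2) != Test(week 1); Draft(week 1) != Audit(week 2); Plan(week 2) != Migrate(week 1); Draft(week 1) != Sync(week 2); max 3 per week (cap 3).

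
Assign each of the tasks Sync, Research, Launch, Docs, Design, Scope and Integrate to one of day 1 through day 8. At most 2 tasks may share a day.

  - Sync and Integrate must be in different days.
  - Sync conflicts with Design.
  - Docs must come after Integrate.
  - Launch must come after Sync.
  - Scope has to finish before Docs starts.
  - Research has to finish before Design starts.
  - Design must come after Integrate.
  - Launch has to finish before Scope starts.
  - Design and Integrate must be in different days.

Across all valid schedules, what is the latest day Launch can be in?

day 6

Precedence pushes Launch to at least day 2; downstream work caps Launch at day 6.
Launch at day 6 is achievable: Integrate=day 1, Docs=day 8, Design=day 2, Scope=day 7, Research=day 1, Launch=day 6, Sync=day 3.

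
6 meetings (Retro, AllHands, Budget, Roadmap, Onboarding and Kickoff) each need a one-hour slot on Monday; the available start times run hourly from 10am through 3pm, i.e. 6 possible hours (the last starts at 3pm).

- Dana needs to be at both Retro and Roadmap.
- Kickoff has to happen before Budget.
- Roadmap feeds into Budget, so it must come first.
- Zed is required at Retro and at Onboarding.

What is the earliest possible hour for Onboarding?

Onboarding at 10am is achievable: Onboarding=10am; Budget=11am; Kickoff=10am; AllHands=10am; Roadmap=10am; Retro=11am.

10am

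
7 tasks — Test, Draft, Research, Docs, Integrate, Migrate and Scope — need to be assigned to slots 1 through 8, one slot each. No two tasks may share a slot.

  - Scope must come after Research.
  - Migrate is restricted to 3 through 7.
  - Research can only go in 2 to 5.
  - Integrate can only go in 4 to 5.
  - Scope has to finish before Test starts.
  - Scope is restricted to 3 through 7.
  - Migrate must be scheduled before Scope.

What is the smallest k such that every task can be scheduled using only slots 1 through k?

7

The precedence chain requires at least 3 distinct slots.
With at most 1 per slot and 7 tasks, at least 7 slots are needed.
Propagating the time windows through the other constraints, Test can't land before 5, so the schedule must run through at least slot 5.
7 works (last occupied slot: 7): for example Migrate in 3; Draft in 1; Research in 2; Scope in 5; Docs in 7; Integrate in 4; Test in 6.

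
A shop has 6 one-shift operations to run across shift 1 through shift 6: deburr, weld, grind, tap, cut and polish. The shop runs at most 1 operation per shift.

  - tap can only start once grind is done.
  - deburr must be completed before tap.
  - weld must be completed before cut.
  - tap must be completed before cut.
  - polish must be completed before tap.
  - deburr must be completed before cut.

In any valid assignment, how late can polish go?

shift 4

Downstream work caps polish at shift 4.
polish at shift 4 is achievable: weld in shift 2, grind in shift 3, cut in shift 6, tap in shift 5, deburr in shift 1, polish in shift 4.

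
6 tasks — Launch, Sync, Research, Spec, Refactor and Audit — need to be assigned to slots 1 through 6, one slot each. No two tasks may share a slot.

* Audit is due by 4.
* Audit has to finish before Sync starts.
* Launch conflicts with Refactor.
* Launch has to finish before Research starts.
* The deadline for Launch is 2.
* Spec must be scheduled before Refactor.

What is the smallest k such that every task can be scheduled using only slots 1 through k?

The precedence chain requires at least 2 distinct slots.
With at most 1 per slot and 6 tasks, at least 6 slots are needed.
6 works (last occupied slot: 6): for example Launch in 1, Sync in 3, Research in 4, Refactor in 6, Spec in 5, Audit in 2.

6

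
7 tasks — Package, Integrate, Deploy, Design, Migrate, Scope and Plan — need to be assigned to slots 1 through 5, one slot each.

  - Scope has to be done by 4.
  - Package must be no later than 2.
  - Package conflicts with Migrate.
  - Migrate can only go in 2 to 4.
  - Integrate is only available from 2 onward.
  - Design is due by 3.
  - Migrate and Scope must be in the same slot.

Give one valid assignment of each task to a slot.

Deploy in 1; Plan in 1; Scope in 2; Migrate in 2; Integrate in 2; Package in 1; Design in 1

Checking: Package(1) != Migrate(2); Migrate = Scope = 2; Package=1 in [1,2]; Migrate=2 in [2,4]; Design=1 in [1,3]; Integrate=2 in [2,5]; Scope=2 in [1,4].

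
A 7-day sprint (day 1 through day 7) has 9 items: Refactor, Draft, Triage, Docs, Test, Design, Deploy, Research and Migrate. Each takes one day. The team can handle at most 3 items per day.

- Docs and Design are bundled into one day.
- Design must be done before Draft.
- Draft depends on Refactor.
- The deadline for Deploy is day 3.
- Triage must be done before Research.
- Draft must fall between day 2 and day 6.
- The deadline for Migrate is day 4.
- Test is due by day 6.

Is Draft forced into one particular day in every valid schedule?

Draft can be day 2 (e.g. Research in day 4; Triage in day 3; Draft in day 2; Design in day 1; Refactor in day 1; Migrate in day 2; Docs in day 1; Test in day 3; Deploy in day 2) or day 3 (e.g. Draft -> day 3, Research -> day 4, Design -> day 2, Refactor -> day 2, Deploy -> day 1, Migrate -> day 1, Triage -> day 3, Docs -> day 2, Test -> day 1).

No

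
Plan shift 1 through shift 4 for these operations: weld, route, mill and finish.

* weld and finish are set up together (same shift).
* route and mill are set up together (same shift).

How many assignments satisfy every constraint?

Splitting on weld: it can be shift 1 (4), shift 2 (4), shift 3 (4), shift 4 (4). Listing each branch's schedules as (route, mill, finish) by shift number:
weld=shift 1: (1,1,1) (2,2,1) (3,3,1) (4,4,1) — 4.
weld=shift 2: (1,1,2) (2,2,2) (3,3,2) (4,4,2) — 4.
weld=shift 3: (1,1,3) (2,2,3) (3,3,3) (4,4,3) — 4.
weld=shift 4: (1,1,4) (2,2,4) (3,3,4) (4,4,4) — 4.
Summing: 4 + 4 + 4 + 4 = 16.

16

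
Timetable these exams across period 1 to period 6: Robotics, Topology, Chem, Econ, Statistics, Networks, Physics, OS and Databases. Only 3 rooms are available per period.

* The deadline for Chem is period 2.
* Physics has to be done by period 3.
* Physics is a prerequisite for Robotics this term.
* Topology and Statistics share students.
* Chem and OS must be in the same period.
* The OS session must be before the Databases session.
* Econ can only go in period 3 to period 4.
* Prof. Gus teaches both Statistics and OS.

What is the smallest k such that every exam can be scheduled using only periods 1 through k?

The precedence chain requires at least 2 distinct periods.
With at most 3 per period and 9 exams, at least 3 periods are needed.
Econ can't be placed before period 3, so the schedule must run through at least period 3.
3 works (last occupied period: period 3): for example Robotics in period 2, Topology in period 2, Networks in period 3, Physics in period 1, Chem in period 1, Econ in period 3, Databases in period 2, Statistics in period 3, OS in period 1.

3 periods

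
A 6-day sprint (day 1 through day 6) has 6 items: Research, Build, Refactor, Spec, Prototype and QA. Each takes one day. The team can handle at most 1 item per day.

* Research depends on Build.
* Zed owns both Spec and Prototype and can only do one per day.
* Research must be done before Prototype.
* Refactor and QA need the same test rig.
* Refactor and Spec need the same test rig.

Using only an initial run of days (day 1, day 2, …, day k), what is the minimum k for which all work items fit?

The precedence chain requires at least 3 distinct days.
With at most 1 per day and 6 work items, at least 6 days are needed.
6 works (last occupied day: day 6): for example Refactor in day 4, Prototype in day 3, Spec in day 5, QA in day 6, Build in day 1, Research in day 2.

6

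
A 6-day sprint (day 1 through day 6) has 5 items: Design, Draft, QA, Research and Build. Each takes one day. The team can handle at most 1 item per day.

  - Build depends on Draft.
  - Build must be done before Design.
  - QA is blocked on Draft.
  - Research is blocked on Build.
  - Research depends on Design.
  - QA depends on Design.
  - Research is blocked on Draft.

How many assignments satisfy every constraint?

12

Splitting on Design: it can be day 3 (6), day 4 (6). Listing each branch's schedules as (Draft, QA, Research, Build) by day number:
Design=day 3: (1,4,5,2) (1,4,6,2) (1,5,4,2) (1,5,6,2) (1,6,4,2) (1,6,5,2) — 6.
Design=day 4: (1,5,6,2) (1,5,6,3) (1,6,5,2) (1,6,5,3) (2,5,6,3) (2,6,5,3) — 6.
Summing: 6 + 6 = 12.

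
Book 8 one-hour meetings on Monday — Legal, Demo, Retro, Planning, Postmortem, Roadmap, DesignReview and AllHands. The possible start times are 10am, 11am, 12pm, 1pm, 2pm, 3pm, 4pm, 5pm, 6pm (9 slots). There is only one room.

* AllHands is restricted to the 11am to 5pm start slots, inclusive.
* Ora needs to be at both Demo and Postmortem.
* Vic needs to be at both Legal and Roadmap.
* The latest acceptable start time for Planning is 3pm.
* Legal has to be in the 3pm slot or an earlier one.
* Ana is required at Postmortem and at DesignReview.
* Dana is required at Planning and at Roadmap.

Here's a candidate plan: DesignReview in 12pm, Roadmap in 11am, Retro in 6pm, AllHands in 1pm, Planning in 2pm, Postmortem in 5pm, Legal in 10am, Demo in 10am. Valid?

No. There is only one room is not satisfied.

Legal has to be in the 3pm slot or an earlier one — holds.
Vic needs to be at both Legal and Roadmap — holds.
Ana is required at Postmortem and at DesignReview — holds.
Dana is required at Planning and at Roadmap — holds.
The latest acceptable start time for Planning is 3pm — holds.
Ora needs to be at both Demo and Postmortem — holds.
AllHands is restricted to the 11am to 5pm start slots, inclusive — holds.
There is only one room — violated.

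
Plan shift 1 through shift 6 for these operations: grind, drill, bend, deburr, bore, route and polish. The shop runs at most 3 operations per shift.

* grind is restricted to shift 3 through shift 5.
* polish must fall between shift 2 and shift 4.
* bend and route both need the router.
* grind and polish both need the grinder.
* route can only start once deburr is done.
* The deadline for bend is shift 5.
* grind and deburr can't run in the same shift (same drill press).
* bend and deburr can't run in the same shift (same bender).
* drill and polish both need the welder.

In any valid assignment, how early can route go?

Precedence pushes route to at least shift 2.
route at shift 2 is achievable: deburr -> shift 1; bore -> shift 1; route -> shift 2; bend -> shift 3; polish -> shift 2; drill -> shift 1; grind -> shift 3.

shift 2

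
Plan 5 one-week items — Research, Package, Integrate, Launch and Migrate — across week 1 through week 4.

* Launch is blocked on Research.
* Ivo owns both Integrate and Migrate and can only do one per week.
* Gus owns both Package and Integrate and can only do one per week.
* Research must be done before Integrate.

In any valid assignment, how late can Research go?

week 3

Downstream work caps Research at week 3.
Research at week 3 is achievable: Package=week 1; Migrate=week 1; Launch=week 4; Research=week 3; Integrate=week 4.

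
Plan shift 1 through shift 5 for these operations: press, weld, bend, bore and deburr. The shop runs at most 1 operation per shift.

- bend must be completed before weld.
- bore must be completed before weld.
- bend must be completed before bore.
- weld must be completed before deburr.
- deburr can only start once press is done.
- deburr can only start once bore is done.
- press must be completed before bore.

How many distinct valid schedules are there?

2

Enumerating: deburr -> shift 5; weld -> shift 4; press -> shift 1; bend -> shift 2; bore -> shift 3 | weld -> shift 4; deburr -> shift 5; bend -> shift 1; press -> shift 2; bore -> shift 3.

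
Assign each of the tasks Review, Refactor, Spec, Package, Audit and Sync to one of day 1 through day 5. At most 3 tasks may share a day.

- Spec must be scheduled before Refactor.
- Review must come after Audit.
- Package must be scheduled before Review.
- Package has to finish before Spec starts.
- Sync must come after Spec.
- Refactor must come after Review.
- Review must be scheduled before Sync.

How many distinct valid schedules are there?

Splitting on Review: it can be day 2 (14), day 3 (28), day 4 (18). Listing each branch's schedules as (Refactor, Spec, Package, Audit, Sync) by day number:
Review=day 2: (3,2,1,1,3) (3,2,1,1,4) (3,2,1,1,5) (4,2,1,1,3) (4,2,1,1,4) (4,2,1,1,5) (4,3,1,1,4) (4,3,1,1,5) (5,2,1,1,3) (5,2,1,1,4) (5,2,1,1,5) (5,3,1,1,4) (5,3,1,1,5) (5,4,1,1,5) — 14.
Review=day 3: (4,2,1,1,4) (4,2,1,1,5) (4,2,1,2,4) (4,2,1,2,5) (4,3,1,1,4) (4,3,1,1,5) (4,3,1,2,4) (4,3,1,2,5) (4,3,2,1,4) (4,3,2,1,5) (4,3,2,2,4) (4,3,2,2,5) (5,2,1,1,4) (5,2,1,1,5) (5,2,1,2,4) (5,2,1,2,5) (5,3,1,1,4) (5,3,1,1,5) (5,3,1,2,4) (5,3,1,2,5) (5,3,2,1,4) (5,3,2,1,5) (5,3,2,2,4) (5,3,2,2,5) (5,4,1,1,5) (5,4,1,2,5) (5,4,2,1,5) (5,4,2,2,5) — 28.
Review=day 4: (5,2,1,1,5) (5,2,1,2,5) (5,2,1,3,5) (5,3,1,1,5) (5,3,1,2,5) (5,3,1,3,5) (5,3,2,1,5) (5,3,2,2,5) (5,3,2,3,5) (5,4,1,1,5) (5,4,1,2,5) (5,4,1,3,5) (5,4,2,1,5) (5,4,2,2,5) (5,4,2,3,5) (5,4,3,1,5) (5,4,3,2,5) (5,4,3,3,5) — 18.
Summing: 14 + 28 + 18 = 60.

60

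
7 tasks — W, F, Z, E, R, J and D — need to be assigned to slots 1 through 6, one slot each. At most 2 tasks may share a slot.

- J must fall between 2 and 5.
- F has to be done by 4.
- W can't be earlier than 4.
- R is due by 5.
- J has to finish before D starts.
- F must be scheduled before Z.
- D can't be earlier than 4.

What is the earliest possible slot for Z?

2

Precedence pushes Z to at least 2.
Z at 2 is achievable: D -> 4; F -> 1; R -> 1; W -> 4; Z -> 2; J -> 2; E -> 3.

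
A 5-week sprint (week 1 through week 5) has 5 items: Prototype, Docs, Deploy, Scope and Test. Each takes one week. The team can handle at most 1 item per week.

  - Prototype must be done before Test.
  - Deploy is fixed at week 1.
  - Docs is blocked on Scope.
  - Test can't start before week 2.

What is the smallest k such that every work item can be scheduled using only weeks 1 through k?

5

The precedence chain requires at least 2 distinct weeks.
With at most 1 per week and 5 work items, at least 5 weeks are needed.
5 works (last occupied week: week 5): for example Test=week 3, Scope=week 4, Prototype=week 2, Docs=week 5, Deploy=week 1.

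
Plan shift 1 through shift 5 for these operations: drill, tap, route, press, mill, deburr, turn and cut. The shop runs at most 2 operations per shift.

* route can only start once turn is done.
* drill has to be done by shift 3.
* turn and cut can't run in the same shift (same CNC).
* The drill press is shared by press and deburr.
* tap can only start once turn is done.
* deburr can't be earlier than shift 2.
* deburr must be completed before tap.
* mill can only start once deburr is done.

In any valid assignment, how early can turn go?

Downstream work caps turn at shift 4.
turn at shift 1 is achievable: cut -> shift 4; route -> shift 2; drill -> shift 1; deburr -> shift 2; press -> shift 4; mill -> shift 3; tap -> shift 3; turn -> shift 1.

shift 1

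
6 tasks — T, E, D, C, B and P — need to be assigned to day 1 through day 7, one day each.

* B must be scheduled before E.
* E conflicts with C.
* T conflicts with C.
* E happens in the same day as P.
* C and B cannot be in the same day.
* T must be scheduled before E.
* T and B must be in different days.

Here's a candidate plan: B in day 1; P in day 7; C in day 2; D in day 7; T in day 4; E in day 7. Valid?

Yes, all constraints hold

C and B cannot be in the same day — holds.
T must be scheduled before E — holds.
E happens in the same day as P — holds.
T conflicts with C — holds.
E conflicts with C — holds.
B must be scheduled before E — holds.
T and B must be in different days — holds.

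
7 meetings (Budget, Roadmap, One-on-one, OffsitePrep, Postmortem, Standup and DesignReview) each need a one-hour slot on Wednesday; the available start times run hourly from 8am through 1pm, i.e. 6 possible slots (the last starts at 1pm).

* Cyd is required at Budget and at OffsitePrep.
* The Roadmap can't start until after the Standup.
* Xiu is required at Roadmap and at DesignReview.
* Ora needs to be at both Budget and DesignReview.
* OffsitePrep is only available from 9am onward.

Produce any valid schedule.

DesignReview in 10am, Standup in 8am, Postmortem in 8am, OffsitePrep in 9am, Budget in 8am, One-on-one in 8am, Roadmap in 9am

Checking: Standup(8am) before Roadmap(9am); Roadmap(9am) != DesignReview(10am); Budget(8am) != DesignReview(10am); Budget(8am) != OffsitePrep(9am); OffsitePrep=9am in [9am,1pm].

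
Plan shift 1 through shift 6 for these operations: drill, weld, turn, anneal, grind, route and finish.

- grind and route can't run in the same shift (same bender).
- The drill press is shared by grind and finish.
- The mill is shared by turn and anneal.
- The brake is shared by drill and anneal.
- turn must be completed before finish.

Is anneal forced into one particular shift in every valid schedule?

No

anneal can be shift 1 (e.g. weld in shift 1; anneal in shift 1; route in shift 2; finish in shift 3; drill in shift 2; turn in shift 2; grind in shift 1) or shift 2 (e.g. drill -> shift 1, route -> shift 2, turn -> shift 1, anneal -> shift 2, finish -> shift 2, weld -> shift 1, grind -> shift 1).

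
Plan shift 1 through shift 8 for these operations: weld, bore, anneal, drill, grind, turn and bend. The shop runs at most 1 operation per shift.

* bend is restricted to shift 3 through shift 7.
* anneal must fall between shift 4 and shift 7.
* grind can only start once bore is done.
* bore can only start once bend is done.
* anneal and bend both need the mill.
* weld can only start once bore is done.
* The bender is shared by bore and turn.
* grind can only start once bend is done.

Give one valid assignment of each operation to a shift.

anneal -> shift 4, bend -> shift 3, turn -> shift 2, drill -> shift 1, grind -> shift 6, bore -> shift 5, weld -> shift 7

Checking: bore(shift 5) before weld(shift 7); bore(shift 5) before grind(shift 6); bend(shift 3) before grind(shift 6); bend(shift 3) before bore(shift 5); bore(shift 5) != turn(shift 2); anneal(shift 4) != bend(shift 3); anneal=shift 4 in [shift 4,shift 7]; bend=shift 3 in [shift 3,shift 7]; max 1 per shift (cap 1).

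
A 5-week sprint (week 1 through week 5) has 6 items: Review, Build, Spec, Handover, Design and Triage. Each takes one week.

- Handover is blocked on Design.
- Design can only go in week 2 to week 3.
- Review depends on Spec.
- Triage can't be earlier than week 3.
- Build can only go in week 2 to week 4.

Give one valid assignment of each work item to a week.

Design in week 2; Triage in week 3; Build in week 2; Spec in week 1; Review in week 2; Handover in week 3

Checking: Spec(week 1) before Review(week 2); Design(week 2) before Handover(week 3); Design=week 2 in [week 2,week 3]; Triage=week 3 in [week 3,week 5]; Build=week 2 in [week 2,week 4].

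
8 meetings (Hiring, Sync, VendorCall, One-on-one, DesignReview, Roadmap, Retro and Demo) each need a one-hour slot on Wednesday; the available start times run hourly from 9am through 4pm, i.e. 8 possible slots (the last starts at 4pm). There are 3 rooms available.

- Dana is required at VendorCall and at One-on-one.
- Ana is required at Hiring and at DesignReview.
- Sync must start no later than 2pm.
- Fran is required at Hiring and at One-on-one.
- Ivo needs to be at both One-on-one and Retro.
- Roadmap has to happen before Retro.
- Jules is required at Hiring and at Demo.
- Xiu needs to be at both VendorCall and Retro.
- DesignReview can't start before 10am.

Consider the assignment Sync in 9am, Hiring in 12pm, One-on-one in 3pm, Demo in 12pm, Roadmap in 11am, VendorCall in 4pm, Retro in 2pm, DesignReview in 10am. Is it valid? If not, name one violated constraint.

Invalid. Jules is required at Hiring and at Demo.

Fran is required at Hiring and at One-on-one — holds.
Sync must start no later than 2pm — holds.
Jules is required at Hiring and at Demo — violated.
Dana is required at VendorCall and at One-on-one — holds.
There are 3 rooms available — holds.
DesignReview can't start before 10am — holds.
Xiu needs to be at both VendorCall and Retro — holds.
Ana is required at Hiring and at DesignReview — holds.
Roadmap has to happen before Retro — holds.
Ivo needs to be at both One-on-one and Retro — holds.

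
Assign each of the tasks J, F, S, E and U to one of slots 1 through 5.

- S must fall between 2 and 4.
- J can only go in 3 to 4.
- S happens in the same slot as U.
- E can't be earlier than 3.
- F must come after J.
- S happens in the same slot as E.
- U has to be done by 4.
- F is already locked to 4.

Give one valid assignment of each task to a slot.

E in 3, F in 4, U in 3, J in 3, S in 3

Checking: J(3) before F(4); S = U = 3; S = E = 3; F=4 in [4,4]; J=3 in [3,4]; U=3 in [1,4]; E=3 in [3,5]; S=3 in [2,4].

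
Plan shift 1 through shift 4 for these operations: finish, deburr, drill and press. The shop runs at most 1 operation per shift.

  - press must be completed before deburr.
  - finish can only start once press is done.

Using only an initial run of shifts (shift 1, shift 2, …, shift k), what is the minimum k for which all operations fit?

4 shifts

The precedence chain requires at least 2 distinct shifts.
With at most 1 per shift and 4 operations, at least 4 shifts are needed.
4 works (last occupied shift: shift 4): for example finish in shift 2; press in shift 1; deburr in shift 3; drill in shift 4.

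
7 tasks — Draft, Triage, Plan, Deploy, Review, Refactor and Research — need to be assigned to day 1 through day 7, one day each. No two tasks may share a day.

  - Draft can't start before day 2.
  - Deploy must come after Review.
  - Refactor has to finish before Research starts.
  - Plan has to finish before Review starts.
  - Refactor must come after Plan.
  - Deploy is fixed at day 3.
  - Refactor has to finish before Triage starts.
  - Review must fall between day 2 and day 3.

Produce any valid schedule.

Plan=day 1, Refactor=day 5, Draft=day 4, Review=day 2, Triage=day 6, Deploy=day 3, Research=day 7

Checking: Plan(day 1) before Review(day 2); Refactor(day 5) before Triage(day 6); Review(day 2) before Deploy(day 3); Refactor(day 5) before Research(day 7); Plan(day 1) before Refactor(day 5); Deploy=day 3 in [day 3,day 3]; Review=day 2 in [day 2,day 3]; Draft=day 4 in [day 2,day 7]; max 1 per day (cap 1).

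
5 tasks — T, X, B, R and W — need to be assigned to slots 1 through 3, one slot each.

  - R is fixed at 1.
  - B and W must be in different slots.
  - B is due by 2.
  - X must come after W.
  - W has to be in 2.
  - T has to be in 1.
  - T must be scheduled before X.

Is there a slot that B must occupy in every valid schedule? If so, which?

1

B's window is 1–2.
W is fixed at 2, and B can't share a slot with W.
So B must be 1.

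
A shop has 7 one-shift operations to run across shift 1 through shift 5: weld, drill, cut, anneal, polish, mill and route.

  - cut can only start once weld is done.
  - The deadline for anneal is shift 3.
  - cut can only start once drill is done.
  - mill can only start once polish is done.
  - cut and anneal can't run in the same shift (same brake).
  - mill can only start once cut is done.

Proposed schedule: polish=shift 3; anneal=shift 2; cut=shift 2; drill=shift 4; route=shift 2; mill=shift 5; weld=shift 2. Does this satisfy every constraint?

Invalid. cut can only start once drill is done.

The deadline for anneal is shift 3 — holds.
cut can only start once weld is done — violated.
mill can only start once cut is done — holds.
mill can only start once polish is done — holds.
cut can only start once drill is done — violated.
cut and anneal can't run in the same shift (same brake) — violated.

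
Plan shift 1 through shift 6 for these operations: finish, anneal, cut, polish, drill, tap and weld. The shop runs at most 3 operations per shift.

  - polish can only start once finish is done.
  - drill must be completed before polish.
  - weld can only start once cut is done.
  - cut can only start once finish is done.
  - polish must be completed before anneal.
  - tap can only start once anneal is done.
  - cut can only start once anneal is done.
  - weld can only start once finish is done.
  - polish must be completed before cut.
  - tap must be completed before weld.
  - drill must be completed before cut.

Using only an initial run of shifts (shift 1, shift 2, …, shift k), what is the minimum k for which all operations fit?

5 shifts

The precedence chain requires at least 5 distinct shifts.
With at most 3 per shift and 7 operations, at least 3 shifts are needed.
5 works (last occupied shift: shift 5): for example drill -> shift 1, cut -> shift 4, finish -> shift 1, tap -> shift 4, weld -> shift 5, polish -> shift 2, anneal -> shift 3.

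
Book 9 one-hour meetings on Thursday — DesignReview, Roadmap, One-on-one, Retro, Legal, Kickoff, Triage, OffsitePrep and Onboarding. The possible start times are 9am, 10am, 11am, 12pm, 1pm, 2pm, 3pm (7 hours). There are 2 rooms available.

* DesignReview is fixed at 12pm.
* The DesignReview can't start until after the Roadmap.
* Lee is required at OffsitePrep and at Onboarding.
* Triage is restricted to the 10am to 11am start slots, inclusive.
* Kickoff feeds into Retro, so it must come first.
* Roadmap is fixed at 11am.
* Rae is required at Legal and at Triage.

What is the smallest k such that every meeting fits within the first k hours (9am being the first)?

The precedence chain requires at least 2 distinct hours.
With at most 2 per hour and 9 meetings, at least 5 hours are needed.
DesignReview can't be placed before 12pm — that is hour 4 counting from 9am — so the schedule must run through at least 4 hours.
5 works (last occupied hour: 1pm): for example Retro -> 10am, Legal -> 11am, OffsitePrep -> 12pm, Onboarding -> 1pm, One-on-one -> 9am, Roadmap -> 11am, Kickoff -> 9am, DesignReview -> 12pm, Triage -> 10am.

5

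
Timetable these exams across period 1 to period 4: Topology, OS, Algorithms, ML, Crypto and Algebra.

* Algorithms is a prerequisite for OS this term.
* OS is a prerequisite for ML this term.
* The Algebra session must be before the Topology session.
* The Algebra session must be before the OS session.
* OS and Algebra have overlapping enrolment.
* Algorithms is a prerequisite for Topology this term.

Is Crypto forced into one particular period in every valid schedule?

Crypto can be period 1 (e.g. ML -> period 3, Crypto -> period 1, Algebra -> period 1, Topology -> period 2, OS -> period 2, Algorithms -> period 1) or period 2 (e.g. Algorithms in period 1; Algebra in period 1; OS in period 2; Topology in period 2; ML in period 3; Crypto in period 2).

No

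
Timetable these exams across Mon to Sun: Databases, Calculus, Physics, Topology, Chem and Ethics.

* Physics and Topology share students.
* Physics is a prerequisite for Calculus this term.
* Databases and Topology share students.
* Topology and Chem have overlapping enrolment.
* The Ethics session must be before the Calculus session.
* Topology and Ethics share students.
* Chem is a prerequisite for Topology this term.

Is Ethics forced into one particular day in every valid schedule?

Ethics can be Mon (e.g. Calculus in Tue; Databases in Mon; Chem in Mon; Topology in Tue; Physics in Mon; Ethics in Mon) or Tue (e.g. Physics=Mon, Calculus=Wed, Topology=Wed, Chem=Mon, Databases=Mon, Ethics=Tue).

No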